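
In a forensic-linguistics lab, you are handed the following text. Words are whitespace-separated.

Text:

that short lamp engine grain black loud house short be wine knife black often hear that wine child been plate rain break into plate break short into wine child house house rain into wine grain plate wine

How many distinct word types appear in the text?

19

Distinct types: {be, been, black, break, child, engine, grain, hear, house, into, knife, lamp, loud, often, plate, rain, short, that, wine}
V = 19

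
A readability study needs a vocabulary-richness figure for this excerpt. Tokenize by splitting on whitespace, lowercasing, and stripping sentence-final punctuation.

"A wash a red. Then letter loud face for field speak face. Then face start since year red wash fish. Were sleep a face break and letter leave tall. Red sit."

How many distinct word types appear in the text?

Distinct types: {a, and, break, face, field, fish, for, leave, letter, loud, red, since, sit, sleep, speak, start, tall, then, wash, were, year}
V = 21

21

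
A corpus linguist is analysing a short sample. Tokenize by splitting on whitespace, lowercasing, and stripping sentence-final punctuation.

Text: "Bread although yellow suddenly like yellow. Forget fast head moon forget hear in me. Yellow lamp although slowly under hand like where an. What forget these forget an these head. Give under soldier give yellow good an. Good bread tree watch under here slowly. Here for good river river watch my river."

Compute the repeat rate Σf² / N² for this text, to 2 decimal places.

0.04

Frequencies: yellow:4, forget:4, under:3, an:3, good:3, river:3, bread:2, although:2, like:2, head:2, slowly:2, these:2, give:2, watch:2, here:2, suddenly:1, fast:1, moon:1, hear:1, in:1, … (9 more, each freq 1)
Σf² = 118; N² = 2704
Repeat rate = 118 / 2704 = 0.04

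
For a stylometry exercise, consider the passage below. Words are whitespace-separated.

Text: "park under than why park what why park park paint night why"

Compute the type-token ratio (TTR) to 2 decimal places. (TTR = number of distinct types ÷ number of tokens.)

0.58

N = 12 tokens, V = 7 types.
TTR = V / N = 7 / 12 = 0.58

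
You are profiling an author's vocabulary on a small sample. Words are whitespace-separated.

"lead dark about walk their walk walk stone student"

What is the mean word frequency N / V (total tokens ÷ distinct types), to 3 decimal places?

N = 9 tokens, V = 7 types.
Mean frequency = N / V = 9 / 7 = 1.286

1.286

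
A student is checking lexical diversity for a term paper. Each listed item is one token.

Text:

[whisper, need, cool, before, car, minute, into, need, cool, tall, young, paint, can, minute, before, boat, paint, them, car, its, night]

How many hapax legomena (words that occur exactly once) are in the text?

9

Frequencies: need:2, cool:2, before:2, car:2, minute:2, paint:2, whisper:1, into:1, tall:1, young:1, can:1, boat:1, them:1, its:1, night:1
Hapax (freq=1): boat, can, into, its, night, tall, them, whisper, young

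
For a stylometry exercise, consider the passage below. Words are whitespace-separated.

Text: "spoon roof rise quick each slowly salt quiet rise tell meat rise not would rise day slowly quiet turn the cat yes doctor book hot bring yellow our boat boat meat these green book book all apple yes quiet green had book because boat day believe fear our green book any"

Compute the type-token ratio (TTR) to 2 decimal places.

N = 51 tokens, V = 33 types.
TTR = V / N = 33 / 51 = 0.65

0.65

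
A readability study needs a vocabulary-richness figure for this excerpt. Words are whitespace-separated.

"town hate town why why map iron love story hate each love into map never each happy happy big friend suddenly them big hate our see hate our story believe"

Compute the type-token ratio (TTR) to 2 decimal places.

N = 30 tokens, V = 18 types.
TTR = V / N = 18 / 30 = 0.60

0.60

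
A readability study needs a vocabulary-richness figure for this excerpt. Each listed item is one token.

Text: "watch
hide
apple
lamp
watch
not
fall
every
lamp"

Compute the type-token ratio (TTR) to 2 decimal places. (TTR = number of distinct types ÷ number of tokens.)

N = 9 tokens, V = 7 types.
TTR = V / N = 7 / 9 = 0.78

0.78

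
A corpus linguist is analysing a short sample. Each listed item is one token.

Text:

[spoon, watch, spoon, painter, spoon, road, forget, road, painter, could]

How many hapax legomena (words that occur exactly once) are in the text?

3

Frequencies: spoon:3, painter:2, road:2, watch:1, forget:1, could:1
Hapax (freq=1): could, forget, watch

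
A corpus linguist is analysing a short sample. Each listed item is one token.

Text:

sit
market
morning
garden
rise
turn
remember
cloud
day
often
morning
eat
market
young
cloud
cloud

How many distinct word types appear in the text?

Distinct types: {cloud, day, eat, garden, market, morning, often, remember, rise, sit, turn, young}
V = 12

12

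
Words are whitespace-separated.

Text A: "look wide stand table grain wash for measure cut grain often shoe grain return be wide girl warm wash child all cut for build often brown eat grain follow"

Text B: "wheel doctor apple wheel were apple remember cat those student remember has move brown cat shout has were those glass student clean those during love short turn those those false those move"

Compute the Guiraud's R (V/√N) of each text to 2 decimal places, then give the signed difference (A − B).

0.54

A: V=21, N=29, R=3.90
B: V=19, N=32, R=3.36
Difference = 3.90 − 3.36 = 0.54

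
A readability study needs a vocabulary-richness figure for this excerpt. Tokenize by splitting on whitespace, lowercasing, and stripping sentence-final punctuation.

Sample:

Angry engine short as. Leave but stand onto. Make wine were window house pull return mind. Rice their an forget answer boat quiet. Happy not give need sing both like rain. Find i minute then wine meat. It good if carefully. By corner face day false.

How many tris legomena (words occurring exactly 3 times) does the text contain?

Frequencies: wine:2, angry:1, engine:1, short:1, as:1, leave:1, but:1, stand:1, onto:1, make:1, were:1, window:1, house:1, pull:1, return:1, mind:1, rice:1, their:1, an:1, forget:1, … (25 more, each freq 1)
Words with frequency 3: (none)

0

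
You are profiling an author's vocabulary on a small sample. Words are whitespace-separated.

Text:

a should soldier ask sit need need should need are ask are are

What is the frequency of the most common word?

Frequencies: need:3, are:3, should:2, ask:2, a:1, soldier:1, sit:1
Most common: 'need' with frequency 3.

3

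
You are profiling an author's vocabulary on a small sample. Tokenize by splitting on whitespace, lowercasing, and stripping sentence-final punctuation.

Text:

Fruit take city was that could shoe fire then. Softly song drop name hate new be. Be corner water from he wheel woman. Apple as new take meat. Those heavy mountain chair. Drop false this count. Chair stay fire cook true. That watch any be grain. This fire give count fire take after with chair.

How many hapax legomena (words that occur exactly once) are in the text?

Frequencies: fire:4, take:3, be:3, chair:3, that:2, drop:2, new:2, this:2, count:2, fruit:1, city:1, was:1, could:1, shoe:1, then:1, softly:1, song:1, name:1, hate:1, corner:1, … (21 more, each freq 1)
Hapax (freq=1): after, any, apple, as, city, cook, corner, could, false, from, fruit, give, grain, hate, he, heavy, meat, mountain, name, shoe, softly, song, stay, then, those, true, was, watch, water, wheel, with, woman

32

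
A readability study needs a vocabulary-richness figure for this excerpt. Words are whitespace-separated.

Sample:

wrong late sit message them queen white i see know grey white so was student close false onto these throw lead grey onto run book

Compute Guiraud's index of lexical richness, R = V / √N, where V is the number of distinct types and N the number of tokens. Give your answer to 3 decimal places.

4.400

N = 25, V = 22.
√N = 5.000000
R = 22 / 5.000000 = 4.400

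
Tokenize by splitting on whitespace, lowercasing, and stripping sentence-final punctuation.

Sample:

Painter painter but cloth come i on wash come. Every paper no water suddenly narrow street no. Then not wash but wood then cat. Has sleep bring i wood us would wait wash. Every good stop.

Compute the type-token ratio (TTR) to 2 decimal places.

N = 36 tokens, V = 26 types.
TTR = V / N = 26 / 36 = 0.72

0.72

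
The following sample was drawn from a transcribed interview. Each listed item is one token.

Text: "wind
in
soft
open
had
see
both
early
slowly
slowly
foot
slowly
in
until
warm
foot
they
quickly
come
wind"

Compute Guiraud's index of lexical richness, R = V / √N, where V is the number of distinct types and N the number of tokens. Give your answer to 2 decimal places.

N = 20, V = 15.
√N = 4.472136
R = 15 / 4.472136 = 3.35

3.35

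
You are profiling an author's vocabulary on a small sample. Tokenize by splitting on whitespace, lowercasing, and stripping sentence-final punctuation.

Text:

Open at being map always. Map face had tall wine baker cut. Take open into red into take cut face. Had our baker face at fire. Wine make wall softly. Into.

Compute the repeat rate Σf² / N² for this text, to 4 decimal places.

Frequencies: face:3, into:3, open:2, at:2, map:2, had:2, wine:2, baker:2, cut:2, take:2, being:1, always:1, tall:1, red:1, our:1, fire:1, make:1, wall:1, softly:1
Σf² = 59; N² = 961
Repeat rate = 59 / 961 = 0.0614

0.0614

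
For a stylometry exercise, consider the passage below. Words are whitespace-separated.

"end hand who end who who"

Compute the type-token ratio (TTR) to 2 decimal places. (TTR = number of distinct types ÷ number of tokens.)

0.50

N = 6 tokens, V = 3 types.
TTR = V / N = 3 / 6 = 0.50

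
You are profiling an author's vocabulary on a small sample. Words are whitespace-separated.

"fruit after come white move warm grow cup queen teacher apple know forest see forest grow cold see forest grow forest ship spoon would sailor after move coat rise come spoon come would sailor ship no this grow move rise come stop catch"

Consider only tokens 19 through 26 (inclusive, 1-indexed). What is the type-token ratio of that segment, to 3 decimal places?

Segment tokens 19–26: forest, grow, forest, ship, spoon, would, sailor, after
Segment N = 8, segment V = 7.
TTR = 7 / 8 = 0.875

0.875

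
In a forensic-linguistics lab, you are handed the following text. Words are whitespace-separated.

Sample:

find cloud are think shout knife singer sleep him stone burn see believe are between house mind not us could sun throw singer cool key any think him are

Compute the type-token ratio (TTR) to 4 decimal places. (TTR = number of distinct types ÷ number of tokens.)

N = 29 tokens, V = 24 types.
TTR = V / N = 24 / 29 = 0.8276

0.8276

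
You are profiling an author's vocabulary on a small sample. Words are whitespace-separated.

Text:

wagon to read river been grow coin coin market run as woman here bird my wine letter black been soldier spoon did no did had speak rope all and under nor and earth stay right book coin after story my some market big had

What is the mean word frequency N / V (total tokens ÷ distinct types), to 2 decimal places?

N = 44 tokens, V = 36 types.
Mean frequency = N / V = 44 / 36 = 1.22

1.22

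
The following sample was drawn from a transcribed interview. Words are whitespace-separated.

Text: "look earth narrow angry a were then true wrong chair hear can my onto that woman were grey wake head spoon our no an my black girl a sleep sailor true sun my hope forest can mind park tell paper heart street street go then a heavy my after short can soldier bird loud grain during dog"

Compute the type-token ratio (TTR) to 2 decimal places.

N = 57 tokens, V = 46 types.
TTR = V / N = 46 / 57 = 0.81

0.81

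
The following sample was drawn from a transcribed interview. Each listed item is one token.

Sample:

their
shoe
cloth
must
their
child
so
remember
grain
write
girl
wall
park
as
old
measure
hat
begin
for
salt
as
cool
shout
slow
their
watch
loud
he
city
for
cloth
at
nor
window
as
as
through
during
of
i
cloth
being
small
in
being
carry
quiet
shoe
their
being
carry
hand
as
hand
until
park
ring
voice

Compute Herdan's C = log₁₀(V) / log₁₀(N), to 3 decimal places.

0.921

N = 58, V = 42.
log₁₀(V) = 1.623249, log₁₀(N) = 1.763428
C = 1.623249 / 1.763428 = 0.921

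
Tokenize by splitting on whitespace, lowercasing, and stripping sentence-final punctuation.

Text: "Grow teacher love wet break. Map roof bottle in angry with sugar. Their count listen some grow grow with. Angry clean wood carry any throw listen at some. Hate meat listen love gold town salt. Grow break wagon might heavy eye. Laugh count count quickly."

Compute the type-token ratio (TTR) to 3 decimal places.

N = 45 tokens, V = 33 types.
TTR = V / N = 33 / 45 = 0.733

0.733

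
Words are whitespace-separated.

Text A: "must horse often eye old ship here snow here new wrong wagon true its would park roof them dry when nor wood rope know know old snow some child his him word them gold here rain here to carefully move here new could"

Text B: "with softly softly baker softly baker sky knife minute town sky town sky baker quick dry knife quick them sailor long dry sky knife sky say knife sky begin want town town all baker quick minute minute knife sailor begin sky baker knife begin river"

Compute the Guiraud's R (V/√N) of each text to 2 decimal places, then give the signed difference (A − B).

2.65

A: V=34, N=43, R=5.18
B: V=17, N=45, R=2.53
Difference = 5.18 − 2.53 = 2.65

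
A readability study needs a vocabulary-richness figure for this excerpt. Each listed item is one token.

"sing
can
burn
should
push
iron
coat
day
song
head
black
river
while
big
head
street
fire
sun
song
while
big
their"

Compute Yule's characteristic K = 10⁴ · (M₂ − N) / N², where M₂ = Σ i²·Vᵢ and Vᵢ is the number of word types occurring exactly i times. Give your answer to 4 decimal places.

165.2893

Frequencies: song:2, head:2, while:2, big:2, sing:1, can:1, burn:1, should:1, push:1, iron:1, coat:1, day:1, black:1, river:1, street:1, fire:1, sun:1, their:1
N = 22. Frequency spectrum: V_1=14, V_2=4
M₂ = 1²·14 + 2²·4 = 30
K = 10000 × (30 − 22) / 22² = 165.2893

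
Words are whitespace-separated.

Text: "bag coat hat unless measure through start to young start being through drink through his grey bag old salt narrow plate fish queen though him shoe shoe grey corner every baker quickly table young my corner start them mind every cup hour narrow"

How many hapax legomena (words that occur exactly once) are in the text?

23

Frequencies: through:3, start:3, bag:2, young:2, grey:2, narrow:2, shoe:2, corner:2, every:2, coat:1, hat:1, unless:1, measure:1, to:1, being:1, drink:1, his:1, old:1, salt:1, plate:1, … (12 more, each freq 1)
Hapax (freq=1): baker, being, coat, cup, drink, fish, hat, him, his, hour, measure, mind, my, old, plate, queen, quickly, salt, table, them, though, to, unless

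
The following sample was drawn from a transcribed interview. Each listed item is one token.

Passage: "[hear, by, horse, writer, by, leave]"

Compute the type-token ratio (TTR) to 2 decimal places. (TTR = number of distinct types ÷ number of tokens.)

N = 6 tokens, V = 5 types.
TTR = V / N = 5 / 6 = 0.83

0.83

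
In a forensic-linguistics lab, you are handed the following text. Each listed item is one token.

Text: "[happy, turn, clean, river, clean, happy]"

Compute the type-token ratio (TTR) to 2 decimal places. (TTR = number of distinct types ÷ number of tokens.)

0.67

N = 6 tokens, V = 4 types.
TTR = V / N = 4 / 6 = 0.67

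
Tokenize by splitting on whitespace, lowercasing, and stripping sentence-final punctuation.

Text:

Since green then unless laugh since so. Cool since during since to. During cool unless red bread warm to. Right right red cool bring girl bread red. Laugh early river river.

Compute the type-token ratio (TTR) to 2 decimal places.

N = 31 tokens, V = 17 types.
TTR = V / N = 17 / 31 = 0.55

0.55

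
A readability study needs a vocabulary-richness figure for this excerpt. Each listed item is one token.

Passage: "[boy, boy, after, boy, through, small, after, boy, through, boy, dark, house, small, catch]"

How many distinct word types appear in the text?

Distinct types: {after, boy, catch, dark, house, small, through}
V = 7

7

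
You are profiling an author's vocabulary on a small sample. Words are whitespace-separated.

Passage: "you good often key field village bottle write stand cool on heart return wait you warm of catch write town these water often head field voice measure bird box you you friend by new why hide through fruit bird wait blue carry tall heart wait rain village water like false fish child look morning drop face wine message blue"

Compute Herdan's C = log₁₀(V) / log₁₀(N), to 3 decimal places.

0.939

N = 59, V = 46.
log₁₀(V) = 1.662758, log₁₀(N) = 1.770852
C = 1.662758 / 1.770852 = 0.939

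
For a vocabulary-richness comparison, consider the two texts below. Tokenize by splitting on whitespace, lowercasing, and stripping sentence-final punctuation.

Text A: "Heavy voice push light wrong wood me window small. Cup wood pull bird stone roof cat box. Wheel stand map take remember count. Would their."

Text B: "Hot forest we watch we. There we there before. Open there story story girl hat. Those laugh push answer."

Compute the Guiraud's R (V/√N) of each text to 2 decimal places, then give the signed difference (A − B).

1.59

A: V=24, N=25, R=4.80
B: V=14, N=19, R=3.21
Difference = 4.80 − 3.21 = 1.59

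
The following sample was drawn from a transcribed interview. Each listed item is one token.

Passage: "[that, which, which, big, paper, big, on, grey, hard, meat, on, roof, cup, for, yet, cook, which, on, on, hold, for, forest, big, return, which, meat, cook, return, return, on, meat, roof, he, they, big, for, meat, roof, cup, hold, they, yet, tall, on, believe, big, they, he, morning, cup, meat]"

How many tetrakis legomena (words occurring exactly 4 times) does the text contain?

1

Frequencies: on:6, big:5, meat:5, which:4, roof:3, cup:3, for:3, return:3, they:3, yet:2, cook:2, hold:2, he:2, that:1, paper:1, grey:1, hard:1, forest:1, tall:1, believe:1, … (1 more, each freq 1)
Words with frequency 4: which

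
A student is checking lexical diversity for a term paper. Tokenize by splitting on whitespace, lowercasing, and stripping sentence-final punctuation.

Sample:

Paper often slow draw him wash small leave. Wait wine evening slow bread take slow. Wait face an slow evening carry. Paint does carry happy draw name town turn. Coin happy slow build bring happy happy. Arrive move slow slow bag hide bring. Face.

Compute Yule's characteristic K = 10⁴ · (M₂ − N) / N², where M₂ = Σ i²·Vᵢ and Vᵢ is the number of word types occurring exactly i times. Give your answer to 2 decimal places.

Frequencies: slow:7, happy:4, draw:2, wait:2, evening:2, face:2, carry:2, bring:2, paper:1, often:1, him:1, wash:1, small:1, leave:1, wine:1, bread:1, take:1, an:1, paint:1, does:1, … (9 more, each freq 1)
N = 44. Frequency spectrum: V_1=21, V_2=6, V_4=1, V_7=1
M₂ = 1²·21 + 2²·6 + 4²·1 + 7²·1 = 110
K = 10000 × (110 − 44) / 44² = 340.91

340.91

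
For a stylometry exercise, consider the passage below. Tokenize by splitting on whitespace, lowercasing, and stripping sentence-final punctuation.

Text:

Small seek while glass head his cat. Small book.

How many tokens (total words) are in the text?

9

Tokens: small, seek, while, glass, head, his, cat, small, book
N = 9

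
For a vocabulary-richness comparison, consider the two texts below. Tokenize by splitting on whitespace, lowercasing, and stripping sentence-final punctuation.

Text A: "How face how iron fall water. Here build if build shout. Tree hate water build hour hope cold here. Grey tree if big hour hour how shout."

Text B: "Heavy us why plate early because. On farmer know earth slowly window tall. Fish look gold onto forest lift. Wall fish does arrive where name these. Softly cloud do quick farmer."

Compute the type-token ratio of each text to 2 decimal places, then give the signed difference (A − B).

-0.35

TTR(A) = 16/27 = 0.59
TTR(B) = 29/31 = 0.94
Difference = 0.59 − 0.94 = -0.35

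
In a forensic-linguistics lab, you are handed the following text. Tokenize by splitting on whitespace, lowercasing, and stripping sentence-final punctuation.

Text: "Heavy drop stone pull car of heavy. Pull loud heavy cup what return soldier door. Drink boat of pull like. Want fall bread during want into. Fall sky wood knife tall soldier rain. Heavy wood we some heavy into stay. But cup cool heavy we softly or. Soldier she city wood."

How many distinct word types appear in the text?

Distinct types: {boat, bread, but, car, city, cool, cup, door, drink, drop, during, fall, heavy, into, knife, like, loud, of, or, pull, rain, return, she, sky, softly, soldier, some, stay, stone, tall, want, we, what, wood}
V = 34

34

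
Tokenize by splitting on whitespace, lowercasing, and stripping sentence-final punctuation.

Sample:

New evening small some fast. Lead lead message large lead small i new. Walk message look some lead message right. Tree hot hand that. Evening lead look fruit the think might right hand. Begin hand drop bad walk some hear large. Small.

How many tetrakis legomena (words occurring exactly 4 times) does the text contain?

Frequencies: lead:5, small:3, some:3, message:3, hand:3, new:2, evening:2, large:2, walk:2, look:2, right:2, fast:1, i:1, tree:1, hot:1, that:1, fruit:1, the:1, think:1, might:1, … (4 more, each freq 1)
Words with frequency 4: (none)

0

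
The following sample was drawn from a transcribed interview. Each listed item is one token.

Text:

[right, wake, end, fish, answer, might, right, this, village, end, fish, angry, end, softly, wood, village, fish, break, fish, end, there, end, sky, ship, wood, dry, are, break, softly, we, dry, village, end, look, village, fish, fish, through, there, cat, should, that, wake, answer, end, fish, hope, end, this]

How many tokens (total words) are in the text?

Tokens: right, wake, end, fish, answer, might, right, this, village, end, fish, angry, end, softly, wood, village, fish, break, fish, end, there, end, sky, ship, wood, dry, are, break, softly, we, dry, village, end, look, village, fish, fish, through, there, cat, should, that, wake, answer, end, fish, hope, end, this
N = 49

49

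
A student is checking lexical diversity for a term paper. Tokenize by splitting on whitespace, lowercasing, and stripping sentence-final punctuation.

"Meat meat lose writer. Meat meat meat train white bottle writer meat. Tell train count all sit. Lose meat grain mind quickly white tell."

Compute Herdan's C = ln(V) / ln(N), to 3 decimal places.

0.807

N = 24, V = 13.
ln(V) = 2.564949, ln(N) = 3.178054
C = 2.564949 / 3.178054 = 0.807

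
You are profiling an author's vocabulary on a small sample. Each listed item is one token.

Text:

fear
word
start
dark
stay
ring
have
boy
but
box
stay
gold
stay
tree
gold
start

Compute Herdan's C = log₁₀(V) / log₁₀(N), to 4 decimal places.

N = 16, V = 12.
log₁₀(V) = 1.079181, log₁₀(N) = 1.204120
C = 1.079181 / 1.204120 = 0.8962

0.8962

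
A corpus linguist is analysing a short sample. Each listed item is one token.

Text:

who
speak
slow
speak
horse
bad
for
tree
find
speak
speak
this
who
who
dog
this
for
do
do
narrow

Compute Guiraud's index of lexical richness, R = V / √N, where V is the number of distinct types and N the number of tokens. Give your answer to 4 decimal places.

2.6833

N = 20, V = 12.
√N = 4.472136
R = 12 / 4.472136 = 2.6833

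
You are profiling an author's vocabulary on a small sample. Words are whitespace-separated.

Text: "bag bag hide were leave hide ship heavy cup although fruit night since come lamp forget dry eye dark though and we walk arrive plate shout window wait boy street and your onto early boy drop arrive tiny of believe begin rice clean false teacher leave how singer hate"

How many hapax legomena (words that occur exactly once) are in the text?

37

Frequencies: bag:2, hide:2, leave:2, and:2, arrive:2, boy:2, were:1, ship:1, heavy:1, cup:1, although:1, fruit:1, night:1, since:1, come:1, lamp:1, forget:1, dry:1, eye:1, dark:1, … (23 more, each freq 1)
Hapax (freq=1): although, begin, believe, clean, come, cup, dark, drop, dry, early, eye, false, forget, fruit, hate, heavy, how, lamp, night, of, onto, plate, rice, ship, shout, since, singer, street, teacher, though, tiny, wait, walk, we, were, window, your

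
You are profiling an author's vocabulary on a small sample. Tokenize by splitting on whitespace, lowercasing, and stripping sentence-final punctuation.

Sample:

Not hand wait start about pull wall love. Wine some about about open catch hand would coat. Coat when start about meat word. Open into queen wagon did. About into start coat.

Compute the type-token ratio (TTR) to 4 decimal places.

0.6563

N = 32 tokens, V = 21 types.
TTR = V / N = 21 / 32 = 0.6563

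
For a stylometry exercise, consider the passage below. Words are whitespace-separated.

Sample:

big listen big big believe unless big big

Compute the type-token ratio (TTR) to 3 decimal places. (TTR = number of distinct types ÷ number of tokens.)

0.500

N = 8 tokens, V = 4 types.
TTR = V / N = 4 / 8 = 0.500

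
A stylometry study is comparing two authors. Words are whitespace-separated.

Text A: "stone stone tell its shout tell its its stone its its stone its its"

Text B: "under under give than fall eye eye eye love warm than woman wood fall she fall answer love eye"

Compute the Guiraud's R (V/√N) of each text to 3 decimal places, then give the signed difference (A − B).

-1.455

A: V=4, N=14, R=1.069
B: V=11, N=19, R=2.524
Difference = 1.069 − 2.524 = -1.455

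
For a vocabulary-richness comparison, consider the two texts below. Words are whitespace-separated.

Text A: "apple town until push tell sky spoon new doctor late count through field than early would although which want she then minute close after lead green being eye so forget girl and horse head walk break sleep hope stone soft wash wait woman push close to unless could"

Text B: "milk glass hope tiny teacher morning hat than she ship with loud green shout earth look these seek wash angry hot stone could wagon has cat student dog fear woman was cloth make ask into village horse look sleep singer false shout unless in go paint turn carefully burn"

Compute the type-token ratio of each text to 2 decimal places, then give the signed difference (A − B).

TTR(A) = 46/48 = 0.96
TTR(B) = 47/49 = 0.96
Difference = 0.96 − 0.96 = 0.00

0.00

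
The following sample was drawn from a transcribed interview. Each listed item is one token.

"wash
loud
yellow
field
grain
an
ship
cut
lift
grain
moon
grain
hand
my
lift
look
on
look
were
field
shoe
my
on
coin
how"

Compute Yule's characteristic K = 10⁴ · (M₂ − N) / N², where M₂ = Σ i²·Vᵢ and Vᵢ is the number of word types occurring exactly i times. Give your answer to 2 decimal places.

Frequencies: grain:3, field:2, lift:2, my:2, look:2, on:2, wash:1, loud:1, yellow:1, an:1, ship:1, cut:1, moon:1, hand:1, were:1, shoe:1, coin:1, how:1
N = 25. Frequency spectrum: V_1=12, V_2=5, V_3=1
M₂ = 1²·12 + 2²·5 + 3²·1 = 41
K = 10000 × (41 − 25) / 25² = 256.00

256.00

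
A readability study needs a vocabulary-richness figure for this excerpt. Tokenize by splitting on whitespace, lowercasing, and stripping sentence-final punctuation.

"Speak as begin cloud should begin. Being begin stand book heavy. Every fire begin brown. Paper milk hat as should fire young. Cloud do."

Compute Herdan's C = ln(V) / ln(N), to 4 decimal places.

0.8915

N = 24, V = 17.
ln(V) = 2.833213, ln(N) = 3.178054
C = 2.833213 / 3.178054 = 0.8915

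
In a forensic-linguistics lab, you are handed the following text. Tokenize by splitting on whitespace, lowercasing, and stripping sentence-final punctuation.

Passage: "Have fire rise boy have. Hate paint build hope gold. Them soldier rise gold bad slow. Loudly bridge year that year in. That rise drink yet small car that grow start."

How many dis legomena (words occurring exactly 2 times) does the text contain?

3

Frequencies: rise:3, that:3, have:2, gold:2, year:2, fire:1, boy:1, hate:1, paint:1, build:1, hope:1, them:1, soldier:1, bad:1, slow:1, loudly:1, bridge:1, in:1, drink:1, yet:1, … (4 more, each freq 1)
Words with frequency 2: gold, have, year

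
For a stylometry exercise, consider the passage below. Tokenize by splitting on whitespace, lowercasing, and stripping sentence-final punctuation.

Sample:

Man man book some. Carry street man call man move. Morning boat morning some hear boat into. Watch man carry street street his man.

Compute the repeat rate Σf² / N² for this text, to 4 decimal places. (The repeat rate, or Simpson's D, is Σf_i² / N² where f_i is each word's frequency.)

0.1181

Frequencies: man:6, street:3, some:2, carry:2, morning:2, boat:2, book:1, call:1, move:1, hear:1, into:1, watch:1, his:1
Σf² = 68; N² = 576
Repeat rate = 68 / 576 = 0.1181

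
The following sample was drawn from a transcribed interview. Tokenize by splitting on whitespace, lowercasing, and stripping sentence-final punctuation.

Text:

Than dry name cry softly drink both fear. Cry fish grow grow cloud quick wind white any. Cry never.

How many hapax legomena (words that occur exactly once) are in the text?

Frequencies: cry:3, grow:2, than:1, dry:1, name:1, softly:1, drink:1, both:1, fear:1, fish:1, cloud:1, quick:1, wind:1, white:1, any:1, never:1
Hapax (freq=1): any, both, cloud, drink, dry, fear, fish, name, never, quick, softly, than, white, wind

14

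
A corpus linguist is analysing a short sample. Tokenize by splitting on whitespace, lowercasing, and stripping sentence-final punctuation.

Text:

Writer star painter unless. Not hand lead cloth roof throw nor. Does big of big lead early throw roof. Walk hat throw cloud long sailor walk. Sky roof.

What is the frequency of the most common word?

Frequencies: roof:3, throw:3, lead:2, big:2, walk:2, writer:1, star:1, painter:1, unless:1, not:1, hand:1, cloth:1, nor:1, does:1, of:1, early:1, hat:1, cloud:1, long:1, sailor:1, … (1 more, each freq 1)
Most common: 'roof' with frequency 3.

3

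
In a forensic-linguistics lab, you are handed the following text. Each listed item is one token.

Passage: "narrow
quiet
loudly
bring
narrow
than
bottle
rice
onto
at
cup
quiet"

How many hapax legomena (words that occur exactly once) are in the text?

Frequencies: narrow:2, quiet:2, loudly:1, bring:1, than:1, bottle:1, rice:1, onto:1, at:1, cup:1
Hapax (freq=1): at, bottle, bring, cup, loudly, onto, rice, than

8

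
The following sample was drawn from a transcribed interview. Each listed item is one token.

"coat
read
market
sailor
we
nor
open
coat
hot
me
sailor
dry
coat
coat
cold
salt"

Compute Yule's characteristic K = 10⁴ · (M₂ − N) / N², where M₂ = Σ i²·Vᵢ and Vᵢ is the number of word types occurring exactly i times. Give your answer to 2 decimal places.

546.88

Frequencies: coat:4, sailor:2, read:1, market:1, we:1, nor:1, open:1, hot:1, me:1, dry:1, cold:1, salt:1
N = 16. Frequency spectrum: V_1=10, V_2=1, V_4=1
M₂ = 1²·10 + 2²·1 + 4²·1 = 30
K = 10000 × (30 − 16) / 16² = 546.88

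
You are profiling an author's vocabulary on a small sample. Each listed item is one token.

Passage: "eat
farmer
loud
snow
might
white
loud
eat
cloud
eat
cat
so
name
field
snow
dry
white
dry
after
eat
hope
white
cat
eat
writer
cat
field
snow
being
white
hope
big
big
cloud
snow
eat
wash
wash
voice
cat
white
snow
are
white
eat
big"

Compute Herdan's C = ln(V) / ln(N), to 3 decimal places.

0.782

N = 46, V = 20.
ln(V) = 2.995732, ln(N) = 3.828641
C = 2.995732 / 3.828641 = 0.782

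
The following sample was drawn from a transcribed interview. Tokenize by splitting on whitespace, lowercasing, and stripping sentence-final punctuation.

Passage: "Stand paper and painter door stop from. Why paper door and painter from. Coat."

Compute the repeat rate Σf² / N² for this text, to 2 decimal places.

Frequencies: paper:2, and:2, painter:2, door:2, from:2, stand:1, stop:1, why:1, coat:1
Σf² = 24; N² = 196
Repeat rate = 24 / 196 = 0.12

0.12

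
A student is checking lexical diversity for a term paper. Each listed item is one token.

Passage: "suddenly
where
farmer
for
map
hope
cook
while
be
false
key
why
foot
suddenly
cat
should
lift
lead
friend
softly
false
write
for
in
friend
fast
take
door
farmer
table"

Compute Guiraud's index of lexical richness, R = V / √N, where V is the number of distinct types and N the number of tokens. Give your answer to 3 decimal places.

N = 30, V = 25.
√N = 5.477226
R = 25 / 5.477226 = 4.564

4.564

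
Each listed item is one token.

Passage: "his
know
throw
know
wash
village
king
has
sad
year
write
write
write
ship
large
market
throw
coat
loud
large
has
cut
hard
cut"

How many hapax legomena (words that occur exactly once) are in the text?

11

Frequencies: write:3, know:2, throw:2, has:2, large:2, cut:2, his:1, wash:1, village:1, king:1, sad:1, year:1, ship:1, market:1, coat:1, loud:1, hard:1
Hapax (freq=1): coat, hard, his, king, loud, market, sad, ship, village, wash, year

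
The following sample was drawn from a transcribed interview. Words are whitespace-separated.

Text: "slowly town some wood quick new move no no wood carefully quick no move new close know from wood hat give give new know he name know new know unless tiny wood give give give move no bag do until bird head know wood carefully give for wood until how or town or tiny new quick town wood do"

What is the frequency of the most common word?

Frequencies: wood:7, give:6, new:5, know:5, no:4, town:3, quick:3, move:3, carefully:2, tiny:2, do:2, until:2, or:2, slowly:1, some:1, close:1, from:1, hat:1, he:1, name:1, … (6 more, each freq 1)
Most common: 'wood' with frequency 7.

7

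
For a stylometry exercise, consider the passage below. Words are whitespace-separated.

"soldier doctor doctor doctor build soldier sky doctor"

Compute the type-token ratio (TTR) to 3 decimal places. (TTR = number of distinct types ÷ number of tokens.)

N = 8 tokens, V = 4 types.
TTR = V / N = 4 / 8 = 0.500

0.500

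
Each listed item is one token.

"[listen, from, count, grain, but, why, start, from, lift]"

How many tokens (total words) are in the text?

Tokens: listen, from, count, grain, but, why, start, from, lift
N = 9

9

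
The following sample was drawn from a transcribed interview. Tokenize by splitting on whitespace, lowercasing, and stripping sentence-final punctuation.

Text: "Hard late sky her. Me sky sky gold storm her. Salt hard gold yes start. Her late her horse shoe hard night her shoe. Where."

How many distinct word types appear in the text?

14

Distinct types: {gold, hard, her, horse, late, me, night, salt, shoe, sky, start, storm, where, yes}
V = 14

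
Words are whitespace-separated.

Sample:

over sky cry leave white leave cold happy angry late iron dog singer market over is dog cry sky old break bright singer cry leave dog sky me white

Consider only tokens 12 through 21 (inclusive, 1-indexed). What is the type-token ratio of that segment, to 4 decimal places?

Segment tokens 12–21: dog, singer, market, over, is, dog, cry, sky, old, break
Segment N = 10, segment V = 9.
TTR = 9 / 10 = 0.9000

0.9000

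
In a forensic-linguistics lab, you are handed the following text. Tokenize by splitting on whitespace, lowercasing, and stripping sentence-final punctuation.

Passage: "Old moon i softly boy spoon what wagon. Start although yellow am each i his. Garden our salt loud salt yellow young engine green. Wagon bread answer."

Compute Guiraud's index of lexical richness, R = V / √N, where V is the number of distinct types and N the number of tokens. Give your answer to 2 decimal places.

4.43

N = 27, V = 23.
√N = 5.196152
R = 23 / 5.196152 = 4.43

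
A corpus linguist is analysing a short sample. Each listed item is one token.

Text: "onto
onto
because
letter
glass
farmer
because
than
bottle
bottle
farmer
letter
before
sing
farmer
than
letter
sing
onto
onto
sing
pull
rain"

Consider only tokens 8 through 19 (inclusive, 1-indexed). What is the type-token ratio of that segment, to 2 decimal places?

0.58

Segment tokens 8–19: than, bottle, bottle, farmer, letter, before, sing, farmer, than, letter, sing, onto
Segment N = 12, segment V = 7.
TTR = 7 / 12 = 0.58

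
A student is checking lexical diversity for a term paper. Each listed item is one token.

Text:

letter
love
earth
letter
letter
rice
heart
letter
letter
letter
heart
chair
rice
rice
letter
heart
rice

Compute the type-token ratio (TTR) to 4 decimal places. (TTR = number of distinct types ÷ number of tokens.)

0.3529

N = 17 tokens, V = 6 types.
TTR = V / N = 6 / 17 = 0.3529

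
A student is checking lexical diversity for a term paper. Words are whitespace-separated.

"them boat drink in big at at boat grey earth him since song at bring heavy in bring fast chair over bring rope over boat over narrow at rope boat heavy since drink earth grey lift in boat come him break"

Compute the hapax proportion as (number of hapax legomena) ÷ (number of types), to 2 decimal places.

0.43

Frequencies: boat:5, at:4, in:3, bring:3, over:3, drink:2, grey:2, earth:2, him:2, since:2, heavy:2, rope:2, them:1, big:1, song:1, fast:1, chair:1, narrow:1, lift:1, come:1, … (1 more, each freq 1)
Hapax count = 9; type count = 21.
Ratio = 9 / 21 = 0.43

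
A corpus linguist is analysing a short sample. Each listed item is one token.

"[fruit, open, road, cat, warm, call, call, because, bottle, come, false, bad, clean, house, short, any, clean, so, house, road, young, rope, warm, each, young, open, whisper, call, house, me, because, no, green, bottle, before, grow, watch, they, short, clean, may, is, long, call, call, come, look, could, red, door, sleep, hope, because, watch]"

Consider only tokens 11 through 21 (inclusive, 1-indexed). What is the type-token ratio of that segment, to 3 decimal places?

0.818

Segment tokens 11–21: false, bad, clean, house, short, any, clean, so, house, road, young
Segment N = 11, segment V = 9.
TTR = 9 / 11 = 0.818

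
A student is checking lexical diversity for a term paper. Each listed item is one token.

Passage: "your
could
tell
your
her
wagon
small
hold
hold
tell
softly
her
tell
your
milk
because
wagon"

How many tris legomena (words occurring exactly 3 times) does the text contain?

2

Frequencies: your:3, tell:3, her:2, wagon:2, hold:2, could:1, small:1, softly:1, milk:1, because:1
Words with frequency 3: tell, your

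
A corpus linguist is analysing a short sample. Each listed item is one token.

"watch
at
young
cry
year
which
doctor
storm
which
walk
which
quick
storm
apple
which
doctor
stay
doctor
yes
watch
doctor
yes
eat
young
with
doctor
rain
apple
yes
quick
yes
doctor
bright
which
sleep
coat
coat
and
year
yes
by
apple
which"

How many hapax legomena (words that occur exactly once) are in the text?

Frequencies: which:6, doctor:6, yes:5, apple:3, watch:2, young:2, year:2, storm:2, quick:2, coat:2, at:1, cry:1, walk:1, stay:1, eat:1, with:1, rain:1, bright:1, sleep:1, and:1, … (1 more, each freq 1)
Hapax (freq=1): and, at, bright, by, cry, eat, rain, sleep, stay, walk, with

11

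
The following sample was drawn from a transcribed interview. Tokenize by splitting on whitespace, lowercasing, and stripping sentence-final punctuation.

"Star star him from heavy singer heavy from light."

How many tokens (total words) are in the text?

Tokens: star, star, him, from, heavy, singer, heavy, from, light
N = 9

9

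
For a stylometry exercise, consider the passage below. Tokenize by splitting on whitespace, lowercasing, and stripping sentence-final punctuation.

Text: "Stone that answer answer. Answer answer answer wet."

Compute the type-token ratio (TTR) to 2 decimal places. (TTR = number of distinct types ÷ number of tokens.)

N = 8 tokens, V = 4 types.
TTR = V / N = 4 / 8 = 0.50

0.50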